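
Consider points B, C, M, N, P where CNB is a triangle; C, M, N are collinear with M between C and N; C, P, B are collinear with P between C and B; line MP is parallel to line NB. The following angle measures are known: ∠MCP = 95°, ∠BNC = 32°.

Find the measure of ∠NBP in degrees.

1. ∠BCN = 95°  [M on CN, P on CB]
2. ∠CBN = 53°  [△CNB]
3. ∠NBP = 53°  [P on ray BC]

∠NBP = 53°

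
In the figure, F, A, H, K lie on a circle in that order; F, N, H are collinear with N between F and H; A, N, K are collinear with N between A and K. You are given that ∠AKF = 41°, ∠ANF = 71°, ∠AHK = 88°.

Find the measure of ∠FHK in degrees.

∠FHK = 47°

1. ∠AFK = 92°  [cyclic FAHK, opposite ∠F+∠H]
2. ∠FAK = 47°  [△FAK]
3. ∠FHK = 47°  [same arc FK]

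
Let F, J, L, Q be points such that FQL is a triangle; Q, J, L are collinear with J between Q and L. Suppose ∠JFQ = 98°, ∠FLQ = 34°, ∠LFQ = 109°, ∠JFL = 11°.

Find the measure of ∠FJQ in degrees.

∠FJQ = 45°

1. ∠FLJ = 34°  [J on ray LQ]
2. ∠FJL = 135°  [△FJL]
3. ∠FJQ = 45°  [linear pair at J on QL]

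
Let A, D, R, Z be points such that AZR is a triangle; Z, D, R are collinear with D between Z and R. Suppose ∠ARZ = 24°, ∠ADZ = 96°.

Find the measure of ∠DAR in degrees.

∠DAR = 72°

1. ∠ARD = 24°  [D on ray RZ]
2. ∠ADR = 84°  [linear pair at D on ZR]
3. ∠DAR = 72°  [△ADR]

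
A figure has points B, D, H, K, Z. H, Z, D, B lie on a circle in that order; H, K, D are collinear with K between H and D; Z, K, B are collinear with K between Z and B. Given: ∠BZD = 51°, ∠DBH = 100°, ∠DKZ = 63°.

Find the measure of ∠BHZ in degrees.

1. ∠BHD = 51°  [same arc DB]
2. ∠BDH = 29°  [△HDB]
3. ∠BKH = 63°  [vertical angles at K]
4. ∠HBZ = 66°  [△HKB]
5. ∠BZH = 29°  [same arc HB]
6. ∠BHZ = 85°  [△HZB]

∠BHZ = 85°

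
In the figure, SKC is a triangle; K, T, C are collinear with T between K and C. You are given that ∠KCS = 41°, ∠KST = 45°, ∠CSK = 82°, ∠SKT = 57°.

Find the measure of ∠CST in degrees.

1. ∠SCT = 41°  [T on ray CK]
2. ∠KTS = 78°  [△SKT]
3. ∠CTS = 102°  [linear pair at T on KC]
4. ∠CST = 37°  [△STC]

∠CST = 37°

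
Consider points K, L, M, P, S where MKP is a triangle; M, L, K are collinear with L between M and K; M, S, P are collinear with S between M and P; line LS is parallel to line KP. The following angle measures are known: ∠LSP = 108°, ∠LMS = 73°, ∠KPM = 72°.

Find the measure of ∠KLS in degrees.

1. ∠LSM = 72°  [linear pair at S on MP]
2. ∠MLS = 35°  [△MLS]
3. ∠KLS = 145°  [linear pair at L on MK]

∠KLS = 145°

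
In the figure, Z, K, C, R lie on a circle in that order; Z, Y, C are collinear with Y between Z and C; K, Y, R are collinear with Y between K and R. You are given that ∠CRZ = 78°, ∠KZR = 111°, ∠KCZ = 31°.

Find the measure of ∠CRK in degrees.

1. ∠CKZ = 102°  [cyclic ZKCR, opposite ∠K+∠R]
2. ∠CZK = 47°  [△ZKC]
3. ∠CRK = 47°  [same arc KC]

∠CRK = 47°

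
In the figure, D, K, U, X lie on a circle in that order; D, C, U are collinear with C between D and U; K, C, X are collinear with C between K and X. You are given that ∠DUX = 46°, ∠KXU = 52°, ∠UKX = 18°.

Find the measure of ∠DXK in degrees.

∠DXK = 64°

1. ∠UCX = 82°  [△UCX]
2. ∠UDX = 18°  [same arc UX]
3. ∠DCX = 98°  [linear pair at C on DU]
4. ∠DXK = 64°  [△DCX]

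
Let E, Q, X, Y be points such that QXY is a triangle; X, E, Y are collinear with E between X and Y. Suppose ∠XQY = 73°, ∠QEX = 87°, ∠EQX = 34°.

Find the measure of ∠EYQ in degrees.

1. ∠EXQ = 59°  [△QXE]
2. ∠QXY = 59°  [E on ray XY]
3. ∠QYX = 48°  [△QXY]
4. ∠EYQ = 48°  [E on ray YX]

∠EYQ = 48°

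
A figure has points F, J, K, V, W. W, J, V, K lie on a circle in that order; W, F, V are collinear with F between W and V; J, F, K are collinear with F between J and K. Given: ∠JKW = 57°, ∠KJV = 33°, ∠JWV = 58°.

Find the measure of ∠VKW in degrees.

1. ∠JVW = 57°  [same arc WJ]
2. ∠VJW = 65°  [△WJV]
3. ∠VKW = 115°  [cyclic WJVK, opposite ∠J+∠K]

∠VKW = 115°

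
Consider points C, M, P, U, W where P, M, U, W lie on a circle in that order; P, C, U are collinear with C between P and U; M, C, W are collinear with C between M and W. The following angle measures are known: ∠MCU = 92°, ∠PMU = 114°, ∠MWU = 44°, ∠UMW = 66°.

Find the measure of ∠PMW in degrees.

1. ∠MCP = 88°  [linear pair at C on PU]
2. ∠MUP = 22°  [△MCU]
3. ∠MPU = 44°  [△PMU]
4. ∠PMW = 48°  [△PCM]

∠PMW = 48°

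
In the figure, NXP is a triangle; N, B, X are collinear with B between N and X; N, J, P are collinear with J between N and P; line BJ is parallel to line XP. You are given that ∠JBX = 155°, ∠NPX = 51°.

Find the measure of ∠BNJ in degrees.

∠BNJ = 104°

1. ∠JBN = 25°  [linear pair at B on NX]
2. ∠BJN = 51°  [BJ∥XP, corresponding at J]
3. ∠BNJ = 104°  [△NBJ]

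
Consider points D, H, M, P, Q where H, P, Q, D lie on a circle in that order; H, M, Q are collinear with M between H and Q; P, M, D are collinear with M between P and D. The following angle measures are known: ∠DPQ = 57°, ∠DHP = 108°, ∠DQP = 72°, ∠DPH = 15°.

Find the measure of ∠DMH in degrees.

∠DMH = 66°

1. ∠DHQ = 57°  [same arc QD]
2. ∠HDP = 57°  [△HPD]
3. ∠DMH = 66°  [△HMD]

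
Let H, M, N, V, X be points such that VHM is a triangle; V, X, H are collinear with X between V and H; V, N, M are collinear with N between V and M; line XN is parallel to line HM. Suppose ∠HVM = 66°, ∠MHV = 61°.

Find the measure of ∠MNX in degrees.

∠MNX = 127°

1. ∠HMV = 53°  [△VHM]
2. ∠VNX = 53°  [XN∥HM, corresponding at N]
3. ∠MNX = 127°  [linear pair at N on VM]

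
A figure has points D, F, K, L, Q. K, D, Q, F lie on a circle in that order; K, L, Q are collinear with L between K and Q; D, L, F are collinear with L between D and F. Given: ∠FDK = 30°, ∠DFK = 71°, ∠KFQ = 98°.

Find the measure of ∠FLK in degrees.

1. ∠FQK = 30°  [same arc KF]
2. ∠FKQ = 52°  [△KQF]
3. ∠FLK = 57°  [△KLF]

∠FLK = 57°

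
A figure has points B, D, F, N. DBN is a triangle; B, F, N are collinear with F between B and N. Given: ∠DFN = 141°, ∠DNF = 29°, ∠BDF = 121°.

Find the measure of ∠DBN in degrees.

∠DBN = 20°

1. ∠BFD = 39°  [linear pair at F on BN]
2. ∠DBF = 20°  [△DBF]
3. ∠DBN = 20°  [F on ray BN]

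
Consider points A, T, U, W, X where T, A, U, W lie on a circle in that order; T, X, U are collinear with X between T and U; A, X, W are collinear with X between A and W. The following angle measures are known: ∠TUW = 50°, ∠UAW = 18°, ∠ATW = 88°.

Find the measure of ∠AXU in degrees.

∠AXU = 120°

1. ∠TAW = 50°  [same arc TW]
2. ∠UTW = 18°  [same arc UW]
3. ∠AWT = 42°  [△TAW]
4. ∠TXW = 120°  [△TXW]
5. ∠AXU = 120°  [vertical angles at X]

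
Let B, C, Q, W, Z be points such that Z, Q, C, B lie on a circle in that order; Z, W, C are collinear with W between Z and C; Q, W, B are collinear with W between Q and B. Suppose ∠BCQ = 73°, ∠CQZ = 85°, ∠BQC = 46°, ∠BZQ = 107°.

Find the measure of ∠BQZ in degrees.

1. ∠CBZ = 95°  [cyclic ZQCB, opposite ∠Q+∠B]
2. ∠BZC = 46°  [same arc CB]
3. ∠BCZ = 39°  [△ZCB]
4. ∠BQZ = 39°  [same arc ZB]

∠BQZ = 39°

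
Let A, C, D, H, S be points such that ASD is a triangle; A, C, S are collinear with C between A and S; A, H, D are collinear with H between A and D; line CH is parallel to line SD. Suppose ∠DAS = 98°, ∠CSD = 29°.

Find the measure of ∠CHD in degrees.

1. ∠ASD = 29°  [C on ray SA]
2. ∠ADS = 53°  [△ASD]
3. ∠AHC = 53°  [CH∥SD, corresponding at H]
4. ∠CHD = 127°  [linear pair at H on AD]

∠CHD = 127°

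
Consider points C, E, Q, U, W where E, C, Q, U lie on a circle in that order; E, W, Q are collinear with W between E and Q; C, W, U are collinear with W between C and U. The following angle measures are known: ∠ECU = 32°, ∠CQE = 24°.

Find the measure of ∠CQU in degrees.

∠CQU = 56°

1. ∠CUE = 24°  [same arc EC]
2. ∠CEU = 124°  [△ECU]
3. ∠CQU = 56°  [cyclic ECQU, opposite ∠E+∠Q]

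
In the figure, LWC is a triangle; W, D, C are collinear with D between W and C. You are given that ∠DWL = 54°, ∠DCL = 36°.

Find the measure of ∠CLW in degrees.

1. ∠CWL = 54°  [D on ray WC]
2. ∠LCW = 36°  [D on ray CW]
3. ∠CLW = 90°  [△LWC]

∠CLW = 90°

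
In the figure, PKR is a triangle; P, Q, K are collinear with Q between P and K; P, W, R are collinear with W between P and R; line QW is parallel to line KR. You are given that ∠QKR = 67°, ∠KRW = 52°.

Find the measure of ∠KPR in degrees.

1. ∠PKR = 67°  [Q on ray KP]
2. ∠KRP = 52°  [W on ray RP]
3. ∠KPR = 61°  [△PKR]

∠KPR = 61°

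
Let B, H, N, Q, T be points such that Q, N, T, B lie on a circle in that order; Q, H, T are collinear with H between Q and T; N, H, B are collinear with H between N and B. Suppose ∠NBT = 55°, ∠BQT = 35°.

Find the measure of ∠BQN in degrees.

1. ∠BNT = 35°  [same arc TB]
2. ∠BTN = 90°  [△NTB]
3. ∠BQN = 90°  [cyclic QNTB, opposite ∠Q+∠T]

∠BQN = 90°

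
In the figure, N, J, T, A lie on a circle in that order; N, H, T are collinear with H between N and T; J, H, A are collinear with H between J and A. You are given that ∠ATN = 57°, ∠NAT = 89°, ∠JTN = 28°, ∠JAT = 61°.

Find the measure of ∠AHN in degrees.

1. ∠ANT = 34°  [△NTA]
2. ∠JAN = 28°  [same arc NJ]
3. ∠AHN = 118°  [△NHA]

∠AHN = 118°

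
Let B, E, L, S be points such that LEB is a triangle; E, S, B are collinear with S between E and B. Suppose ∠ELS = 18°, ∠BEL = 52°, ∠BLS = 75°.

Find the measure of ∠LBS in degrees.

1. ∠LES = 52°  [S on ray EB]
2. ∠ESL = 110°  [△LES]
3. ∠BSL = 70°  [linear pair at S on EB]
4. ∠LBS = 35°  [△LSB]

∠LBS = 35°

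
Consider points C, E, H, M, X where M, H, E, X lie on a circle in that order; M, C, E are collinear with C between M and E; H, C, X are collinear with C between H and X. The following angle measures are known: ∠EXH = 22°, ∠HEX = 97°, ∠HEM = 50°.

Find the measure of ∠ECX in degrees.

∠ECX = 111°

1. ∠EHX = 61°  [△HEX]
2. ∠HXM = 50°  [same arc MH]
3. ∠EMX = 61°  [same arc EX]
4. ∠MCX = 69°  [△MCX]
5. ∠ECX = 111°  [linear pair at C on ME]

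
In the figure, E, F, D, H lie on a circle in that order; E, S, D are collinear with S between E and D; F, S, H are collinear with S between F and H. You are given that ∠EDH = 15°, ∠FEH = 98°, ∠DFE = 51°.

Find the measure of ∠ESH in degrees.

∠ESH = 77°

1. ∠EFH = 15°  [same arc EH]
2. ∠EHF = 67°  [△EFH]
3. ∠DHE = 129°  [cyclic EFDH, opposite ∠F+∠H]
4. ∠DEH = 36°  [△EDH]
5. ∠ESH = 77°  [△ESH]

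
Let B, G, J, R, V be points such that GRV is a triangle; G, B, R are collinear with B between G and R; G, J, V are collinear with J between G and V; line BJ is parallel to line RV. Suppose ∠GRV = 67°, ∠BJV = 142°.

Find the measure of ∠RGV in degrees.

∠RGV = 75°

1. ∠GBJ = 67°  [BJ∥RV, corresponding at B]
2. ∠BJG = 38°  [linear pair at J on GV]
3. ∠BGJ = 75°  [△GBJ]
4. ∠RGV = 75°  [B on GR, J on GV]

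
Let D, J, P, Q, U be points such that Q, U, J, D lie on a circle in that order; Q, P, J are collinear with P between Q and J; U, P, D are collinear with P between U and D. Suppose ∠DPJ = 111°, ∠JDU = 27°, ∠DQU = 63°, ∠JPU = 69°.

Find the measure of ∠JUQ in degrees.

∠JUQ = 78°

1. ∠JQU = 27°  [same arc UJ]
2. ∠DJU = 117°  [cyclic QUJD, opposite ∠Q+∠J]
3. ∠DUJ = 36°  [△UJD]
4. ∠QJU = 75°  [△UPJ]
5. ∠JUQ = 78°  [△QUJ]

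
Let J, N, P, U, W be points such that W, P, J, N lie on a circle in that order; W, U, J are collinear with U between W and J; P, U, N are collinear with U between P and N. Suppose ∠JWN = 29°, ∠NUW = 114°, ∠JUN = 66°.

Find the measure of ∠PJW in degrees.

∠PJW = 37°

1. ∠JPN = 29°  [same arc JN]
2. ∠JUP = 114°  [vertical angles at U]
3. ∠PJW = 37°  [△PUJ]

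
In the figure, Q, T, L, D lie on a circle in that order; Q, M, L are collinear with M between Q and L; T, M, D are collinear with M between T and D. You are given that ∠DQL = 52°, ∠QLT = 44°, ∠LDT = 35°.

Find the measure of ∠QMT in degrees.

1. ∠DTL = 52°  [same arc LD]
2. ∠LMT = 84°  [△TML]
3. ∠QMT = 96°  [linear pair at M on QL]

∠QMT = 96°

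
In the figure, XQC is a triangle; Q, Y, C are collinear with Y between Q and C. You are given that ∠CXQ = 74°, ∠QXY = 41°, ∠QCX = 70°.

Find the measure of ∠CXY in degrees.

∠CXY = 33°

1. ∠CQX = 36°  [△XQC]
2. ∠XCY = 70°  [Y on ray CQ]
3. ∠XQY = 36°  [Y on ray QC]
4. ∠QYX = 103°  [△XQY]
5. ∠CYX = 77°  [linear pair at Y on QC]
6. ∠CXY = 33°  [△XYC]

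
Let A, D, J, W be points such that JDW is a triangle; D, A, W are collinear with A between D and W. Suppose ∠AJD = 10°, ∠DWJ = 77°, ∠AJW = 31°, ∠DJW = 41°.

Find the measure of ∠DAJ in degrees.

∠DAJ = 108°

1. ∠AWJ = 77°  [A on ray WD]
2. ∠JAW = 72°  [△JAW]
3. ∠DAJ = 108°  [linear pair at A on DW]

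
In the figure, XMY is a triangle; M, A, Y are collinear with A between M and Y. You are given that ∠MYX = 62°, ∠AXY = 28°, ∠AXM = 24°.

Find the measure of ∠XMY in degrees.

1. ∠AYX = 62°  [A on ray YM]
2. ∠XAY = 90°  [△XAY]
3. ∠MAX = 90°  [linear pair at A on MY]
4. ∠AMX = 66°  [△XMA]
5. ∠XMY = 66°  [A on ray MY]

∠XMY = 66°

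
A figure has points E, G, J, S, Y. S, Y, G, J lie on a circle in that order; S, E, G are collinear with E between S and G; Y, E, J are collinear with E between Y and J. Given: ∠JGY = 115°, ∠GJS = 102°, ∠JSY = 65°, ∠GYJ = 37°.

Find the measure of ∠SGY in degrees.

∠SGY = 74°

1. ∠GJY = 28°  [△YGJ]
2. ∠GYS = 78°  [cyclic SYGJ, opposite ∠Y+∠J]
3. ∠GSY = 28°  [same arc YG]
4. ∠SGY = 74°  [△SYG]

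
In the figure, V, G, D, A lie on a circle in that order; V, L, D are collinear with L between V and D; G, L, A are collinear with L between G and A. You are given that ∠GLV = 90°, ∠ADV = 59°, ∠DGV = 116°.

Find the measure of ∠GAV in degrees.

1. ∠ALD = 90°  [vertical angles at L]
2. ∠DAV = 64°  [cyclic VGDA, opposite ∠G+∠A]
3. ∠ALV = 90°  [linear pair at L on VD]
4. ∠AVD = 57°  [△VDA]
5. ∠GAV = 33°  [△VLA]

∠GAV = 33°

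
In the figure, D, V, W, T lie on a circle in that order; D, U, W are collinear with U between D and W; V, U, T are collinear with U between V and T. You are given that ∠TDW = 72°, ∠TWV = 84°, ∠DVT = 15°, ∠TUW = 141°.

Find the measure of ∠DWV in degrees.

1. ∠TDV = 96°  [cyclic DVWT, opposite ∠D+∠W]
2. ∠DTV = 69°  [△DVT]
3. ∠DWV = 69°  [same arc DV]

∠DWV = 69°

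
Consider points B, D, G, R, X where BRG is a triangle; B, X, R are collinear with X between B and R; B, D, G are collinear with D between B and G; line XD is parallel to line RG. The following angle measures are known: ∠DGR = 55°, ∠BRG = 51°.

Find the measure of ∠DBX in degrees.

∠DBX = 74°

1. ∠BGR = 55°  [D on ray GB]
2. ∠GBR = 74°  [△BRG]
3. ∠DBX = 74°  [X on BR, D on BG]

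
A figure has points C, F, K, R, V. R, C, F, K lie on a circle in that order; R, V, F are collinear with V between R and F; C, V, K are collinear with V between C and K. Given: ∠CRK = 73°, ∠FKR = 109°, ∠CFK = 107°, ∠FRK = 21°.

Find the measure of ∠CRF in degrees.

∠CRF = 52°

1. ∠FCK = 21°  [same arc FK]
2. ∠CKF = 52°  [△CFK]
3. ∠CRF = 52°  [same arc CF]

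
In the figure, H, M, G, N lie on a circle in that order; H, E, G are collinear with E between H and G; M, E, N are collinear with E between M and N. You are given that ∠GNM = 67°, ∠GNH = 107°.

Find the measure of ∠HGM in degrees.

∠HGM = 40°

1. ∠GHM = 67°  [same arc MG]
2. ∠GMH = 73°  [cyclic HMGN, opposite ∠M+∠N]
3. ∠HGM = 40°  [△HMG]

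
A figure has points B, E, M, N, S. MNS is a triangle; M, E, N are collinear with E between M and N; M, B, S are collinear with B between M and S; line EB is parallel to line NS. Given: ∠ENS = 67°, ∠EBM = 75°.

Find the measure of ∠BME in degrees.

1. ∠MNS = 67°  [E on ray NM]
2. ∠MSN = 75°  [EB∥NS, corresponding at B]
3. ∠NMS = 38°  [△MNS]
4. ∠BME = 38°  [E on MN, B on MS]

∠BME = 38°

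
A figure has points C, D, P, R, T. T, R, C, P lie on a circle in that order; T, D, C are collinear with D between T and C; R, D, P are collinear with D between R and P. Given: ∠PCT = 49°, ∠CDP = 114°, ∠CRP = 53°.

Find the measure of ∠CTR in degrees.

∠CTR = 17°

1. ∠PRT = 49°  [same arc TP]
2. ∠RDT = 114°  [vertical angles at D]
3. ∠CTR = 17°  [△TDR]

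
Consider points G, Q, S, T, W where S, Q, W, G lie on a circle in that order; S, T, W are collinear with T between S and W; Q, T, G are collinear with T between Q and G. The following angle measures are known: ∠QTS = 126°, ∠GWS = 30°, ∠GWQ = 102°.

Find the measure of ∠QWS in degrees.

∠QWS = 72°

1. ∠GTW = 126°  [vertical angles at T]
2. ∠QTW = 54°  [linear pair at T on SW]
3. ∠QGW = 24°  [△WTG]
4. ∠GQW = 54°  [△QWG]
5. ∠QWS = 72°  [△QTW]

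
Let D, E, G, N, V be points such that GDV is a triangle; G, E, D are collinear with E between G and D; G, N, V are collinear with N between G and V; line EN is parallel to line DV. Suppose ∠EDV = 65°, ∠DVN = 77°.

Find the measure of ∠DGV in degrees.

∠DGV = 38°

1. ∠GDV = 65°  [E on ray DG]
2. ∠DVG = 77°  [N on ray VG]
3. ∠DGV = 38°  [△GDV]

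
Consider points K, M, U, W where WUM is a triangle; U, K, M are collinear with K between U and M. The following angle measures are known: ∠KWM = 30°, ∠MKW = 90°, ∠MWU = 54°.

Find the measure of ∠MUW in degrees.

∠MUW = 66°

1. ∠KMW = 60°  [△WKM]
2. ∠UMW = 60°  [K on ray MU]
3. ∠MUW = 66°  [△WUM]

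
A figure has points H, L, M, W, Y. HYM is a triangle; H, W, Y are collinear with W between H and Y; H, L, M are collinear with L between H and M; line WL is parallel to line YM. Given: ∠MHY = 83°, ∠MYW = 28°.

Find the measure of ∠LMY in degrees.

1. ∠HYM = 28°  [W on ray YH]
2. ∠HMY = 69°  [△HYM]
3. ∠LMY = 69°  [L on ray MH]

∠LMY = 69°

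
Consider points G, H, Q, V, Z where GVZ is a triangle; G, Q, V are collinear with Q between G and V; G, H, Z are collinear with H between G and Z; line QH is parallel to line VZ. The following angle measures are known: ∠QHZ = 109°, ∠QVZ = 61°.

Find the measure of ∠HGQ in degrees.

∠HGQ = 48°

1. ∠GHQ = 71°  [linear pair at H on GZ]
2. ∠GVZ = 61°  [Q on ray VG]
3. ∠GZV = 71°  [QH∥VZ, corresponding at H]
4. ∠VGZ = 48°  [△GVZ]
5. ∠HGQ = 48°  [Q on GV, H on GZ]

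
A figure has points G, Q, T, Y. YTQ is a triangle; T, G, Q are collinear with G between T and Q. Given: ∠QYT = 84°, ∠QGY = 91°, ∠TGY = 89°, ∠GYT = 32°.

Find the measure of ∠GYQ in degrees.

1. ∠GTY = 59°  [△YTG]
2. ∠QTY = 59°  [G on ray TQ]
3. ∠TQY = 37°  [△YTQ]
4. ∠GQY = 37°  [G on ray QT]
5. ∠GYQ = 52°  [△YGQ]

∠GYQ = 52°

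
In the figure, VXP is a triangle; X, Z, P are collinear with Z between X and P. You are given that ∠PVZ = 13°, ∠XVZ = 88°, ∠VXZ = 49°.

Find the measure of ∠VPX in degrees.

∠VPX = 30°

1. ∠VZX = 43°  [△VXZ]
2. ∠PZV = 137°  [linear pair at Z on XP]
3. ∠VPZ = 30°  [△VZP]
4. ∠VPX = 30°  [Z on ray PX]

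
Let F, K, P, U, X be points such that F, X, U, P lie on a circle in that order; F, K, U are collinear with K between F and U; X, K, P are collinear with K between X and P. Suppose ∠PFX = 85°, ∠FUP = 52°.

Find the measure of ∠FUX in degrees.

1. ∠FXP = 52°  [same arc FP]
2. ∠FPX = 43°  [△FXP]
3. ∠FUX = 43°  [same arc FX]

∠FUX = 43°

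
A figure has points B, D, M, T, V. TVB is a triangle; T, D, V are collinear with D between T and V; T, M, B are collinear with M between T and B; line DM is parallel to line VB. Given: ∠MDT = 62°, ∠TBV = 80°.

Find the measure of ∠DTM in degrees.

∠DTM = 38°

1. ∠BVT = 62°  [DM∥VB, corresponding at D]
2. ∠BTV = 38°  [△TVB]
3. ∠DTM = 38°  [D on TV, M on TB]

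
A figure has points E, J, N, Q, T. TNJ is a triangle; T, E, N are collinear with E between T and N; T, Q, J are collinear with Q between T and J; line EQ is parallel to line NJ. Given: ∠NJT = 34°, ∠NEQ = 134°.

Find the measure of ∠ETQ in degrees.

1. ∠EQT = 34°  [EQ∥NJ, corresponding at Q]
2. ∠QET = 46°  [linear pair at E on TN]
3. ∠ETQ = 100°  [△TEQ]

∠ETQ = 100°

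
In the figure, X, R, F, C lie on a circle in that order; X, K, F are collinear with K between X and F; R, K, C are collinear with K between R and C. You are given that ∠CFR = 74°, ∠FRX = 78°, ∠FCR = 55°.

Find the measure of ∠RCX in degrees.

1. ∠FXR = 55°  [same arc RF]
2. ∠RFX = 47°  [△XRF]
3. ∠RCX = 47°  [same arc XR]

∠RCX = 47°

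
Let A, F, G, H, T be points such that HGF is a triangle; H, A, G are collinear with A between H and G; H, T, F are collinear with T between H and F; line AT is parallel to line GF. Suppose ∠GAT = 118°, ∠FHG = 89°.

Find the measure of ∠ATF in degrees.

∠ATF = 151°

1. ∠HAT = 62°  [linear pair at A on HG]
2. ∠AHT = 89°  [A on HG, T on HF]
3. ∠ATH = 29°  [△HAT]
4. ∠ATF = 151°  [linear pair at T on HF]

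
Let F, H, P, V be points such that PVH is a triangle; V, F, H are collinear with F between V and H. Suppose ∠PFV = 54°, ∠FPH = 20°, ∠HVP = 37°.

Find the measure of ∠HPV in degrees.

∠HPV = 109°

1. ∠HFP = 126°  [linear pair at F on VH]
2. ∠FHP = 34°  [△PFH]
3. ∠PHV = 34°  [F on ray HV]
4. ∠HPV = 109°  [△PVH]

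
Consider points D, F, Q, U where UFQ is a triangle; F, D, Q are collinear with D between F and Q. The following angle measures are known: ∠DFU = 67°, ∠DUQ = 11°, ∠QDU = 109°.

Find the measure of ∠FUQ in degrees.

1. ∠QFU = 67°  [D on ray FQ]
2. ∠DQU = 60°  [△UDQ]
3. ∠FQU = 60°  [D on ray QF]
4. ∠FUQ = 53°  [△UFQ]

∠FUQ = 53°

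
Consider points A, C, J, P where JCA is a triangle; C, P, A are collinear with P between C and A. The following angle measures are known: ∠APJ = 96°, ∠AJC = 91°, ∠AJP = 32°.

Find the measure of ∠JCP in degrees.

1. ∠JAP = 52°  [△JPA]
2. ∠CAJ = 52°  [P on ray AC]
3. ∠ACJ = 37°  [△JCA]
4. ∠JCP = 37°  [P on ray CA]

∠JCP = 37°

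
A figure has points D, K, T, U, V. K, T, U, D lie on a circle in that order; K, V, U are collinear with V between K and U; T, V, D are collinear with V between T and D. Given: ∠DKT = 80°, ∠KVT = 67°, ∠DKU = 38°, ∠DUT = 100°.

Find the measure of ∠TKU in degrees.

1. ∠DTU = 38°  [same arc UD]
2. ∠TDU = 42°  [△TUD]
3. ∠TKU = 42°  [same arc TU]

∠TKU = 42°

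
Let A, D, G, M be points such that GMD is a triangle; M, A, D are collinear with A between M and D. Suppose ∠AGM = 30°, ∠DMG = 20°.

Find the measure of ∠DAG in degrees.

∠DAG = 50°

1. ∠AMG = 20°  [A on ray MD]
2. ∠GAM = 130°  [△GMA]
3. ∠DAG = 50°  [linear pair at A on MD]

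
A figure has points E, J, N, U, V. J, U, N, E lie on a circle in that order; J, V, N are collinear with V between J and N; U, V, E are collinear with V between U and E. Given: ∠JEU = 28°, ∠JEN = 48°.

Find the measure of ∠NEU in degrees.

∠NEU = 20°

1. ∠JNU = 28°  [same arc JU]
2. ∠JUN = 132°  [cyclic JUNE, opposite ∠U+∠E]
3. ∠NJU = 20°  [△JUN]
4. ∠NEU = 20°  [same arc UN]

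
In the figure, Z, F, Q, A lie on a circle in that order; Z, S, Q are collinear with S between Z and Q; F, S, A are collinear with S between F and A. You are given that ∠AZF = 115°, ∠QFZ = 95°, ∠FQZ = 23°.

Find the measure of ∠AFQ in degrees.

∠AFQ = 53°

1. ∠AQF = 65°  [cyclic ZFQA, opposite ∠Z+∠Q]
2. ∠FZQ = 62°  [△ZFQ]
3. ∠FAQ = 62°  [same arc FQ]
4. ∠AFQ = 53°  [△FQA]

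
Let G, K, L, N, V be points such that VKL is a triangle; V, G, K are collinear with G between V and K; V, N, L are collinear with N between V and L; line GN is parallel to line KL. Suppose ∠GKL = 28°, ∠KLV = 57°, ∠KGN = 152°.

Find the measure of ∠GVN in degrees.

1. ∠LKV = 28°  [G on ray KV]
2. ∠KVL = 95°  [△VKL]
3. ∠GVN = 95°  [G on VK, N on VL]

∠GVN = 95°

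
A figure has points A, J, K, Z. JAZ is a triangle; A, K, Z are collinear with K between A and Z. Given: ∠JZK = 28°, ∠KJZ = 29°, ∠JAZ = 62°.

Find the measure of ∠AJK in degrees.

1. ∠JKZ = 123°  [△JKZ]
2. ∠JAK = 62°  [K on ray AZ]
3. ∠AKJ = 57°  [linear pair at K on AZ]
4. ∠AJK = 61°  [△JAK]

∠AJK = 61°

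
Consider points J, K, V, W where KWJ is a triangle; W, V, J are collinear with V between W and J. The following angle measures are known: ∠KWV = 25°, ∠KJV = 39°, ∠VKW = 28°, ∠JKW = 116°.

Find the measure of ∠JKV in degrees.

1. ∠KVW = 127°  [△KWV]
2. ∠JVK = 53°  [linear pair at V on WJ]
3. ∠JKV = 88°  [△KVJ]

∠JKV = 88°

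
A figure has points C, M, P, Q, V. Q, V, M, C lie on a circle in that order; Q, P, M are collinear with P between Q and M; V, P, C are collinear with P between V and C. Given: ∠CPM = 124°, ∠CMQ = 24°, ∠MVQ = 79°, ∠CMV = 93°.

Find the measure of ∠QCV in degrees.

1. ∠CVQ = 24°  [same arc QC]
2. ∠CQV = 87°  [cyclic QVMC, opposite ∠Q+∠M]
3. ∠QCV = 69°  [△QVC]

∠QCV = 69°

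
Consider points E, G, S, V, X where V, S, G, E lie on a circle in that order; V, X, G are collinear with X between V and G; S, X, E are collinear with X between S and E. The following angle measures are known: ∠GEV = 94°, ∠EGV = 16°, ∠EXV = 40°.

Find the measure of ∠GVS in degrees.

1. ∠ESV = 16°  [same arc VE]
2. ∠GXS = 40°  [vertical angles at X]
3. ∠SXV = 140°  [linear pair at X on VG]
4. ∠GVS = 24°  [△VXS]

∠GVS = 24°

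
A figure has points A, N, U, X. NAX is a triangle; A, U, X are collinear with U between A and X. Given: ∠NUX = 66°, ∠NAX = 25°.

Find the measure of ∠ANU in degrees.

∠ANU = 41°

1. ∠AUN = 114°  [linear pair at U on AX]
2. ∠NAU = 25°  [U on ray AX]
3. ∠ANU = 41°  [△NAU]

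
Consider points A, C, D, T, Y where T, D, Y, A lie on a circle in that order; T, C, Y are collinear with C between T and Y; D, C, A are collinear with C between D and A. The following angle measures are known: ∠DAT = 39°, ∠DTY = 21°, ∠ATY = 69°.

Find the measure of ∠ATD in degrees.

∠ATD = 90°

1. ∠DAY = 21°  [same arc DY]
2. ∠ADY = 69°  [same arc YA]
3. ∠AYD = 90°  [△DYA]
4. ∠ATD = 90°  [cyclic TDYA, opposite ∠T+∠Y]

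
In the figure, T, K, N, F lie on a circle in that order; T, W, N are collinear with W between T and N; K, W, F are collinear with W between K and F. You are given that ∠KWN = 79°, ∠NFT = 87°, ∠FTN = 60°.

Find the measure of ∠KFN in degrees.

∠KFN = 46°

1. ∠FWT = 79°  [vertical angles at W]
2. ∠FNT = 33°  [△TNF]
3. ∠FWN = 101°  [linear pair at W on TN]
4. ∠KFN = 46°  [△NWF]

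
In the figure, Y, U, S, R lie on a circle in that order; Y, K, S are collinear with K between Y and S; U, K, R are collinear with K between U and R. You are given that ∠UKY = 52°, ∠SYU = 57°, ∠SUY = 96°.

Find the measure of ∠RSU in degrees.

∠RSU = 98°

1. ∠SKU = 128°  [linear pair at K on YS]
2. ∠SRU = 57°  [same arc US]
3. ∠USY = 27°  [△YUS]
4. ∠RUS = 25°  [△UKS]
5. ∠RSU = 98°  [△USR]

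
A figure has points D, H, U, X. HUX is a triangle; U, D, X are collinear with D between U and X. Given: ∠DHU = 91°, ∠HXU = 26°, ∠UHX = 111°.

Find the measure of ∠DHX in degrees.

∠DHX = 20°

1. ∠HUX = 43°  [△HUX]
2. ∠DXH = 26°  [D on ray XU]
3. ∠DUH = 43°  [D on ray UX]
4. ∠HDU = 46°  [△HUD]
5. ∠HDX = 134°  [linear pair at D on UX]
6. ∠DHX = 20°  [△HDX]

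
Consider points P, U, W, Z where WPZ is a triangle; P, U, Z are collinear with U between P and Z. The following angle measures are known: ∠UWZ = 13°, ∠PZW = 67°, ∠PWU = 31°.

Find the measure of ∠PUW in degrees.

1. ∠UZW = 67°  [U on ray ZP]
2. ∠WUZ = 100°  [△WUZ]
3. ∠PUW = 80°  [linear pair at U on PZ]

∠PUW = 80°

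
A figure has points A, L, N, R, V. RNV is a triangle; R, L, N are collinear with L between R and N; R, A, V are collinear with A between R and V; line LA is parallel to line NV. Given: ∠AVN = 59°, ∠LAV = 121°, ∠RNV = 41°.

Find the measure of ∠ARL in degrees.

∠ARL = 80°

1. ∠LAR = 59°  [linear pair at A on RV]
2. ∠ALR = 41°  [LA∥NV, corresponding at L]
3. ∠ARL = 80°  [△RLA]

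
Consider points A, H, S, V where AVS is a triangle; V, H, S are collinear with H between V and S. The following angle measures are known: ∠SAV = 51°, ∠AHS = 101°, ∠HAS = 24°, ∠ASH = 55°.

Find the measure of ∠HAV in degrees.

1. ∠AHV = 79°  [linear pair at H on VS]
2. ∠ASV = 55°  [H on ray SV]
3. ∠AVS = 74°  [△AVS]
4. ∠AVH = 74°  [H on ray VS]
5. ∠HAV = 27°  [△AVH]

∠HAV = 27°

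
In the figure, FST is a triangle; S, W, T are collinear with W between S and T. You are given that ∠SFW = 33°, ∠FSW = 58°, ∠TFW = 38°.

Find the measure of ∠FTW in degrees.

1. ∠FWS = 89°  [△FSW]
2. ∠FWT = 91°  [linear pair at W on ST]
3. ∠FTW = 51°  [△FWT]

∠FTW = 51°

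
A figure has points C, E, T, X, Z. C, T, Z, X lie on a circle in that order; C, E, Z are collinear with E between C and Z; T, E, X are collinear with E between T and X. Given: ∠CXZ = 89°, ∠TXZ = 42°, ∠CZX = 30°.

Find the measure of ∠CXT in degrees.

1. ∠CTZ = 91°  [cyclic CTZX, opposite ∠T+∠X]
2. ∠TCZ = 42°  [same arc TZ]
3. ∠CZT = 47°  [△CTZ]
4. ∠CXT = 47°  [same arc CT]

∠CXT = 47°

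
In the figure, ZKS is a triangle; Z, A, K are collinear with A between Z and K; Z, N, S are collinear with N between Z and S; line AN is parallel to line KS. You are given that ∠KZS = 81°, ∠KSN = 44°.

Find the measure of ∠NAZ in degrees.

1. ∠KSZ = 44°  [N on ray SZ]
2. ∠SKZ = 55°  [△ZKS]
3. ∠NAZ = 55°  [AN∥KS, corresponding at A]

∠NAZ = 55°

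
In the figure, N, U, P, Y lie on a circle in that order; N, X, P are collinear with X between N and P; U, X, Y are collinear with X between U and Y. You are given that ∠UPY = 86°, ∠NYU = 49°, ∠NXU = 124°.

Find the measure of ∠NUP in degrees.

1. ∠UNY = 94°  [cyclic NUPY, opposite ∠N+∠P]
2. ∠NPU = 49°  [same arc NU]
3. ∠NUY = 37°  [△NUY]
4. ∠PNU = 19°  [△NXU]
5. ∠NUP = 112°  [△NUP]

∠NUP = 112°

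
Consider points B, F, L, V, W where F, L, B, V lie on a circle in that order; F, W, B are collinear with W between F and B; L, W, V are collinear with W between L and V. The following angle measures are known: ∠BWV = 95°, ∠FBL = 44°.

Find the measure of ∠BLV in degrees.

∠BLV = 51°

1. ∠FWL = 95°  [vertical angles at W]
2. ∠BWL = 85°  [linear pair at W on FB]
3. ∠BLV = 51°  [△LWB]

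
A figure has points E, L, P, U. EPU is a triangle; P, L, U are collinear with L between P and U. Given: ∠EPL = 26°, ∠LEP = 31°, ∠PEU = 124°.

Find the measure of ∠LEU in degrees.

∠LEU = 93°

1. ∠ELP = 123°  [△EPL]
2. ∠EPU = 26°  [L on ray PU]
3. ∠EUP = 30°  [△EPU]
4. ∠ELU = 57°  [linear pair at L on PU]
5. ∠EUL = 30°  [L on ray UP]
6. ∠LEU = 93°  [△ELU]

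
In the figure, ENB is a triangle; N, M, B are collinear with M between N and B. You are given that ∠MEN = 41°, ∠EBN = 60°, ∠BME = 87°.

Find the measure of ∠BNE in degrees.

∠BNE = 46°

1. ∠EMN = 93°  [linear pair at M on NB]
2. ∠ENM = 46°  [△ENM]
3. ∠BNE = 46°  [M on ray NB]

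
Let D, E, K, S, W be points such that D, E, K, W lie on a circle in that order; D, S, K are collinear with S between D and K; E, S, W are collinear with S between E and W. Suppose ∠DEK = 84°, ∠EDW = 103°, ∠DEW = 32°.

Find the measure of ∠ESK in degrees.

∠ESK = 83°

1. ∠DWK = 96°  [cyclic DEKW, opposite ∠E+∠W]
2. ∠DWE = 45°  [△DEW]
3. ∠DKW = 32°  [same arc DW]
4. ∠KDW = 52°  [△DKW]
5. ∠DKE = 45°  [same arc DE]
6. ∠KEW = 52°  [same arc KW]
7. ∠ESK = 83°  [△ESK]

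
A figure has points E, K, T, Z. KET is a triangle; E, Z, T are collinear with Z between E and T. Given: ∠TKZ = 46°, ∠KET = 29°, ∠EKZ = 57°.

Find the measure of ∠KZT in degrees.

1. ∠KEZ = 29°  [Z on ray ET]
2. ∠EZK = 94°  [△KEZ]
3. ∠KZT = 86°  [linear pair at Z on ET]

∠KZT = 86°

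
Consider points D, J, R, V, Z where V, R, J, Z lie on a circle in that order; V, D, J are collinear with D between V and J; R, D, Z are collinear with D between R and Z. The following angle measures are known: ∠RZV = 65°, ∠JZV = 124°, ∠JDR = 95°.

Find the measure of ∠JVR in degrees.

1. ∠RJV = 65°  [same arc VR]
2. ∠JRV = 56°  [cyclic VRJZ, opposite ∠R+∠Z]
3. ∠JVR = 59°  [△VRJ]

∠JVR = 59°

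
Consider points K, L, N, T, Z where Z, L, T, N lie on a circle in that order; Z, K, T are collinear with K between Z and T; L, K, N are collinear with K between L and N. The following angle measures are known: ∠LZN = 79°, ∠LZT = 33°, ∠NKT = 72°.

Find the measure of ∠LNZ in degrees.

∠LNZ = 26°

1. ∠LKZ = 72°  [vertical angles at K]
2. ∠NLZ = 75°  [△ZKL]
3. ∠LNZ = 26°  [△ZLN]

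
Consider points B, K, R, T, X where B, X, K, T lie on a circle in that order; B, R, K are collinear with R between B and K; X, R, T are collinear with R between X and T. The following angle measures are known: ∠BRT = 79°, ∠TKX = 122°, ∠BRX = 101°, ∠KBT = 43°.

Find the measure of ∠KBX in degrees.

1. ∠BTX = 58°  [△BRT]
2. ∠TBX = 58°  [cyclic BXKT, opposite ∠B+∠K]
3. ∠BXT = 64°  [△BXT]
4. ∠KBX = 15°  [△BRX]

∠KBX = 15°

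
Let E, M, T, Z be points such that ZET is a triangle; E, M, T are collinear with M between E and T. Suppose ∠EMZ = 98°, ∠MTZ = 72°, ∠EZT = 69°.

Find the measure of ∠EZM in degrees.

1. ∠ETZ = 72°  [M on ray TE]
2. ∠TEZ = 39°  [△ZET]
3. ∠MEZ = 39°  [M on ray ET]
4. ∠EZM = 43°  [△ZEM]

∠EZM = 43°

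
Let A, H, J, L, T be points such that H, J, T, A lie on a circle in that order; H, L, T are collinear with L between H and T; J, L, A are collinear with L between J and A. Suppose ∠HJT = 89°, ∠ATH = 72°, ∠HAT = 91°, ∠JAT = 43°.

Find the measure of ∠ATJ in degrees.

1. ∠AHT = 17°  [△HTA]
2. ∠AJT = 17°  [same arc TA]
3. ∠ATJ = 120°  [△JTA]

∠ATJ = 120°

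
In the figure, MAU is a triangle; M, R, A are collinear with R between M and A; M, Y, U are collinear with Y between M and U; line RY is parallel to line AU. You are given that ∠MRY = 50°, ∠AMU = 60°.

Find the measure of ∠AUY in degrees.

1. ∠MAU = 50°  [RY∥AU, corresponding at R]
2. ∠AUM = 70°  [△MAU]
3. ∠AUY = 70°  [Y on ray UM]

∠AUY = 70°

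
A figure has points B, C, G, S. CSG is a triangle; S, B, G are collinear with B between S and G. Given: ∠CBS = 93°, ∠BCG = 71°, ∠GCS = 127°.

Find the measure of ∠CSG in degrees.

1. ∠CBG = 87°  [linear pair at B on SG]
2. ∠BGC = 22°  [△CBG]
3. ∠CGS = 22°  [B on ray GS]
4. ∠CSG = 31°  [△CSG]

∠CSG = 31°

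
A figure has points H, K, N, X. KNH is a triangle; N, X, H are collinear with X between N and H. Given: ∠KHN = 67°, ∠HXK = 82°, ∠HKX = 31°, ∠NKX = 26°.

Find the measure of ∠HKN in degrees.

1. ∠KXN = 98°  [linear pair at X on NH]
2. ∠KNX = 56°  [△KNX]
3. ∠HNK = 56°  [X on ray NH]
4. ∠HKN = 57°  [△KNH]

∠HKN = 57°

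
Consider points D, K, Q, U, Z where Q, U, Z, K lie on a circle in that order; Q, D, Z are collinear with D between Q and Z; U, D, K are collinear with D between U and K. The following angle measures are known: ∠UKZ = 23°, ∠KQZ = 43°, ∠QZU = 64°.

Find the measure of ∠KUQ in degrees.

1. ∠UQZ = 23°  [same arc UZ]
2. ∠KUZ = 43°  [same arc ZK]
3. ∠UDZ = 73°  [△UDZ]
4. ∠QDU = 107°  [linear pair at D on QZ]
5. ∠KUQ = 50°  [△QDU]

∠KUQ = 50°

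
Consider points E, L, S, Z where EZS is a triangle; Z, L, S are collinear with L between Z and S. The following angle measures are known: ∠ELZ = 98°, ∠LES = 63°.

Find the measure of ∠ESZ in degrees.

∠ESZ = 35°

1. ∠ELS = 82°  [linear pair at L on ZS]
2. ∠ESL = 35°  [△ELS]
3. ∠ESZ = 35°  [L on ray SZ]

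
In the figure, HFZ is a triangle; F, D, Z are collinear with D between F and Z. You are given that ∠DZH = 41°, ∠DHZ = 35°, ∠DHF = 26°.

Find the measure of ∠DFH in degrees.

1. ∠HDZ = 104°  [△HDZ]
2. ∠FDH = 76°  [linear pair at D on FZ]
3. ∠DFH = 78°  [△HFD]

∠DFH = 78°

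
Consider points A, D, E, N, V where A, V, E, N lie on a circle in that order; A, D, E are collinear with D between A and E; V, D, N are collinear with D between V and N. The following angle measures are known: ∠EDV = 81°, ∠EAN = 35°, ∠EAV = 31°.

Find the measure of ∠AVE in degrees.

∠AVE = 85°

1. ∠EVN = 35°  [same arc EN]
2. ∠AEV = 64°  [△VDE]
3. ∠AVE = 85°  [△AVE]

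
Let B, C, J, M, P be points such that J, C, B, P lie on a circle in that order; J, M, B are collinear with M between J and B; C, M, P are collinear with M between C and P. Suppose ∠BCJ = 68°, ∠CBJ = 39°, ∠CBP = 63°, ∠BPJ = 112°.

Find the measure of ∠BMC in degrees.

1. ∠BJC = 73°  [△JCB]
2. ∠BPC = 73°  [same arc CB]
3. ∠BCP = 44°  [△CBP]
4. ∠BMC = 97°  [△CMB]

∠BMC = 97°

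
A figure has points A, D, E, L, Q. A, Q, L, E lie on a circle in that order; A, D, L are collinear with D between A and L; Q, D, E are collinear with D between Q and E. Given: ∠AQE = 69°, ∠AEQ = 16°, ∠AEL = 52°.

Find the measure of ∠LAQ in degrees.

1. ∠ALQ = 16°  [same arc AQ]
2. ∠AQL = 128°  [cyclic AQLE, opposite ∠Q+∠E]
3. ∠LAQ = 36°  [△AQL]

∠LAQ = 36°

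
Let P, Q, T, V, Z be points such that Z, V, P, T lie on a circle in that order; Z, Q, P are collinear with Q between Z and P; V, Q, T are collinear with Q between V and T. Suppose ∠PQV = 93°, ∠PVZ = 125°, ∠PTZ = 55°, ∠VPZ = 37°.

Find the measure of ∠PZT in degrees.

∠PZT = 50°

1. ∠TQZ = 93°  [vertical angles at Q]
2. ∠VTZ = 37°  [same arc ZV]
3. ∠PZT = 50°  [△ZQT]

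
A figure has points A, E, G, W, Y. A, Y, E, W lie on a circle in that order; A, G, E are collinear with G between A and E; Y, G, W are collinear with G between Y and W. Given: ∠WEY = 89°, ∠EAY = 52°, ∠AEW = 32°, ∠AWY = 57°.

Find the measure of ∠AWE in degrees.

1. ∠AEY = 57°  [same arc AY]
2. ∠AYE = 71°  [△AYE]
3. ∠AWE = 109°  [cyclic AYEW, opposite ∠Y+∠W]

∠AWE = 109°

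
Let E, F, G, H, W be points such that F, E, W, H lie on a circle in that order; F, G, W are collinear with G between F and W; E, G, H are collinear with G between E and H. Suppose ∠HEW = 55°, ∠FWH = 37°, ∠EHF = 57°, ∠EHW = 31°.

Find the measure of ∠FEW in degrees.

∠FEW = 92°

1. ∠HFW = 55°  [same arc WH]
2. ∠FHW = 88°  [△FWH]
3. ∠FEW = 92°  [cyclic FEWH, opposite ∠E+∠H]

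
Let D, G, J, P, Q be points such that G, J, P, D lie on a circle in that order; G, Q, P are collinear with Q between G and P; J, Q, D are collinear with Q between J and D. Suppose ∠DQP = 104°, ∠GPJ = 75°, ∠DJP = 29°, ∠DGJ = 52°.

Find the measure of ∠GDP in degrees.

∠GDP = 98°

1. ∠GDJ = 75°  [same arc GJ]
2. ∠DGP = 29°  [same arc PD]
3. ∠DJG = 53°  [△GJD]
4. ∠DPG = 53°  [same arc GD]
5. ∠GDP = 98°  [△GPD]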